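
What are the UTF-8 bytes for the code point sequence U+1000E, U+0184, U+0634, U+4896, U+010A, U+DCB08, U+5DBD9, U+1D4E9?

U+1000E: 4-byte form → F0 90 80 8E.
U+0184: 2-byte form → C6 84.
U+0634: 2-byte form → D8 B4.
U+4896: 3-byte form → E4 A2 96.
U+010A: 2-byte form → C4 8A.
U+DCB08: 4-byte form → F3 9C AC 88.
U+5DBD9: 4-byte form → F1 9D AF 99.
U+1D4E9: 4-byte form → F0 9D 93 A9.
Concatenated (25 bytes): F0 90 80 8E C6 84 D8 B4 E4 A2 96 C4 8A F3 9C AC 88 F1 9D AF 99 F0 9D 93 A9.

F0 90 80 8E C6 84 D8 B4 E4 A2 96 C4 8A F3 9C AC 88 F1 9D AF 99 F0 9D 93 A9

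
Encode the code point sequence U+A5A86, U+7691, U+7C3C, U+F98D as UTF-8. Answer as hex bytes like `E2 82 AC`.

F2 A5 AA 86 E7 9A 91 E7 B0 BC EF A6 8D

U+A5A86: 4-byte form → F2 A5 AA 86.
U+7691: 3-byte form → E7 9A 91.
U+7C3C: 3-byte form → E7 B0 BC.
U+F98D: 3-byte form → EF A6 8D.
Concatenated (13 bytes): F2 A5 AA 86 E7 9A 91 E7 B0 BC EF A6 8D.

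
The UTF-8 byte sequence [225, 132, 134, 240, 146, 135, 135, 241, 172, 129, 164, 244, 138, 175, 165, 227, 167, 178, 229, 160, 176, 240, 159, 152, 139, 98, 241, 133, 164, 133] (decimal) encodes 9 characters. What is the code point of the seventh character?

U+1F60B

Offset 0: leading byte 0xE1 = 11100001 → 3-byte char #1 = E1 84 86.
Offset 3: leading byte 0xF0 = 11110000 → 4-byte char #2 = F0 92 87 87.
Offset 7: leading byte 0xF1 = 11110001 → 4-byte char #3 = F1 AC 81 A4.
Offset 11: leading byte 0xF4 = 11110100 → 4-byte char #4 = F4 8A AF A5.
Offset 15: leading byte 0xE3 = 11100011 → 3-byte char #5 = E3 A7 B2.
Offset 18: leading byte 0xE5 = 11100101 → 3-byte char #6 = E5 A0 B0.
Offset 21: leading byte 0xF0 = 11110000 → 4-byte char #7 = F0 9F 98 8B.
Leading byte 0xF0 = 11110000 matches 11110xxx → 4-byte sequence.
Byte 1: 0xF0 = 11110000, payload 000 (3 bits).
Byte 2: 0x9F = 10011111 (10xxxxxx ✓), payload 011111.
Byte 3: 0x98 = 10011000 (10xxxxxx ✓), payload 011000.
Byte 4: 0x8B = 10001011 (10xxxxxx ✓), payload 001011.
Concatenate: 000011111011000001011 = 0x1F60B (21 bits → U+1F60B).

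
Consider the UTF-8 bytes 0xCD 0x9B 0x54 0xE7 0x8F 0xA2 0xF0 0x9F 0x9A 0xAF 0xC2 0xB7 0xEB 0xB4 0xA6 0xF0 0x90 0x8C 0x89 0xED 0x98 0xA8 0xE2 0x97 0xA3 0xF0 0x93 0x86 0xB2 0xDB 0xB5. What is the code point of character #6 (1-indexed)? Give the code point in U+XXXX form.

Offset 0: leading byte 0xCD = 11001101 → 2-byte char #1 = CD 9B.
Offset 2: leading byte 0x54 = 01010100 → 1-byte char #2 = 54.
Offset 3: leading byte 0xE7 = 11100111 → 3-byte char #3 = E7 8F A2.
Offset 6: leading byte 0xF0 = 11110000 → 4-byte char #4 = F0 9F 9A AF.
Offset 10: leading byte 0xC2 = 11000010 → 2-byte char #5 = C2 B7.
Offset 12: leading byte 0xEB = 11101011 → 3-byte char #6 = EB B4 A6.
Leading byte 0xEB = 11101011 matches 1110xxxx → 3-byte sequence.
Byte 1: 0xEB = 11101011, payload 1011 (4 bits).
Byte 2: 0xB4 = 10110100 (10xxxxxx ✓), payload 110100.
Byte 3: 0xA6 = 10100110 (10xxxxxx ✓), payload 100110.
Concatenate: 1011110100100110 = 0xBD26 (16 bits → U+BD26).

U+BD26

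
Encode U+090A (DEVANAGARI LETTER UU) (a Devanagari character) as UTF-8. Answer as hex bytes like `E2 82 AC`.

U+090A = 0x90A = 2314 decimal. In range U+0800–U+FFFF → 3-byte form: 1110xxxx 10xxxxxx 10xxxxxx.
Binary (16 bits): 0000100100001010.
Split 4+6+6: 0000 | 100100 | 001010.
Byte 1: 11100000 = 0xE0.
Byte 2: 10100100 = 0xA4.
Byte 3: 10001010 = 0x8A.

E0 A4 8A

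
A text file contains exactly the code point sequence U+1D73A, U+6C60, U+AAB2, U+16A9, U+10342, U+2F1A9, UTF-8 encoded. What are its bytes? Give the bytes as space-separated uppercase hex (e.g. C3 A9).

F0 9D 9C BA E6 B1 A0 EA AA B2 E1 9A A9 F0 90 8D 82 F0 AF 86 A9

U+1D73A: 4-byte form → F0 9D 9C BA.
U+6C60: 3-byte form → E6 B1 A0.
U+AAB2: 3-byte form → EA AA B2.
U+16A9: 3-byte form → E1 9A A9.
U+10342: 4-byte form → F0 90 8D 82.
U+2F1A9: 4-byte form → F0 AF 86 A9.
Concatenated (21 bytes): F0 9D 9C BA E6 B1 A0 EA AA B2 E1 9A A9 F0 90 8D 82 F0 AF 86 A9.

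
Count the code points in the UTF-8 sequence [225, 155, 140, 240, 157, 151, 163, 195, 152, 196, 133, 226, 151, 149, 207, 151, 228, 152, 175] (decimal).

7

Byte at offset 0: 0xE1 = 11100001 → 3-byte char (#1). Advance 3.
Byte at offset 3: 0xF0 = 11110000 → 4-byte char (#2). Advance 4.
Byte at offset 7: 0xC3 = 11000011 → 2-byte char (#3). Advance 2.
Byte at offset 9: 0xC4 = 11000100 → 2-byte char (#4). Advance 2.
Byte at offset 11: 0xE2 = 11100010 → 3-byte char (#5). Advance 3.
Byte at offset 14: 0xCF = 11001111 → 2-byte char (#6). Advance 2.
Byte at offset 16: 0xE4 = 11100100 → 3-byte char (#7). Advance 3.
Reached end at offset 19 after 7 code points.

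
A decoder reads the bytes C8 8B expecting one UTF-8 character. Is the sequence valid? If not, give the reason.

Leading byte 0xC8 = 11001000 → 2-byte form.
Continuation bytes 0x8B=10001011 all match 10xxxxxx.
Decoded value 0x20B is ≥ 0x80 (shortest form) and not a surrogate.

valid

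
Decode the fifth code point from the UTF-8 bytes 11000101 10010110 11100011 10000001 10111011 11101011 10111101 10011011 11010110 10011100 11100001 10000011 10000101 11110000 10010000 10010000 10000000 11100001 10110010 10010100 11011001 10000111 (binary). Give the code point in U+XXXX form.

Offset 0: leading byte 0xC5 = 11000101 → 2-byte char #1 = C5 96.
Offset 2: leading byte 0xE3 = 11100011 → 3-byte char #2 = E3 81 BB.
Offset 5: leading byte 0xEB = 11101011 → 3-byte char #3 = EB BD 9B.
Offset 8: leading byte 0xD6 = 11010110 → 2-byte char #4 = D6 9C.
Offset 10: leading byte 0xE1 = 11100001 → 3-byte char #5 = E1 83 85.
Leading byte 0xE1 = 11100001 matches 1110xxxx → 3-byte sequence.
Byte 1: 0xE1 = 11100001, payload 0001 (4 bits).
Byte 2: 0x83 = 10000011 (10xxxxxx ✓), payload 000011.
Byte 3: 0x85 = 10000101 (10xxxxxx ✓), payload 000101.
Concatenate: 0001000011000101 = 0x10C5 (16 bits → U+10C5).

U+10C5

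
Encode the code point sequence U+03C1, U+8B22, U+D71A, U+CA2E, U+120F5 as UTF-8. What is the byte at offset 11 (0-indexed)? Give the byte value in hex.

U+03C1 → 2-byte form CF 81 at offsets 0–1.
U+8B22 → 3-byte form E8 AC A2 at offsets 2–4.
U+D71A → 3-byte form ED 9C 9A at offsets 5–7.
U+CA2E → 3-byte form EC A8 AE at offsets 8–10.
U+120F5 → 4-byte form F0 92 83 B5 at offsets 11–14.
Offset 11 falls in char 5's range; it's byte 1 of F0 92 83 B5 = 0xF0.

0xF0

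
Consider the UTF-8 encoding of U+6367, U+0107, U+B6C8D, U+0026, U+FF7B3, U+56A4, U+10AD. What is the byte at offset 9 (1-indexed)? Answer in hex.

0x8D

1-indexed offset 9 is 0-indexed offset 8.
U+6367 → 3-byte form E6 8D A7 at offsets 0–2.
U+0107 → 2-byte form C4 87 at offsets 3–4.
U+B6C8D → 4-byte form F2 B6 B2 8D at offsets 5–8.
Offset 8 falls in char 3's range; it's byte 4 of F2 B6 B2 8D = 0x8D.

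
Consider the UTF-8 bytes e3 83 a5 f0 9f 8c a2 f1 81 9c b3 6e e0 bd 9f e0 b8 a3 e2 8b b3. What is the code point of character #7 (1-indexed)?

Offset 0: leading byte 0xE3 = 11100011 → 3-byte char #1 = E3 83 A5.
Offset 3: leading byte 0xF0 = 11110000 → 4-byte char #2 = F0 9F 8C A2.
Offset 7: leading byte 0xF1 = 11110001 → 4-byte char #3 = F1 81 9C B3.
Offset 11: leading byte 0x6E = 01101110 → 1-byte char #4 = 6E.
Offset 12: leading byte 0xE0 = 11100000 → 3-byte char #5 = E0 BD 9F.
Offset 15: leading byte 0xE0 = 11100000 → 3-byte char #6 = E0 B8 A3.
Offset 18: leading byte 0xE2 = 11100010 → 3-byte char #7 = E2 8B B3.
Leading byte 0xE2 = 11100010 matches 1110xxxx → 3-byte sequence.
Byte 1: 0xE2 = 11100010, payload 0010 (4 bits).
Byte 2: 0x8B = 10001011 (10xxxxxx ✓), payload 001011.
Byte 3: 0xB3 = 10110011 (10xxxxxx ✓), payload 110011.
Concatenate: 0010001011110011 = 0x22F3 (16 bits → U+22F3).

U+22F3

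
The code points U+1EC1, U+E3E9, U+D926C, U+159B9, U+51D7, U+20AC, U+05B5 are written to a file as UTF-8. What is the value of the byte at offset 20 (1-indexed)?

1-indexed offset 20 is 0-indexed offset 19.
U+1EC1 → 3-byte form E1 BB 81 at offsets 0–2.
U+E3E9 → 3-byte form EE 8F A9 at offsets 3–5.
U+D926C → 4-byte form F3 99 89 AC at offsets 6–9.
U+159B9 → 4-byte form F0 95 A6 B9 at offsets 10–13.
U+51D7 → 3-byte form E5 87 97 at offsets 14–16.
U+20AC → 3-byte form E2 82 AC at offsets 17–19.
Offset 19 falls in char 6's range; it's byte 3 of E2 82 AC = 0xAC.

0xAC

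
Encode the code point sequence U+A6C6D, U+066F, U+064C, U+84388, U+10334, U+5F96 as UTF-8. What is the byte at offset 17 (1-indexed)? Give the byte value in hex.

1-indexed offset 17 is 0-indexed offset 16.
U+A6C6D → 4-byte form F2 A6 B1 AD at offsets 0–3.
U+066F → 2-byte form D9 AF at offsets 4–5.
U+064C → 2-byte form D9 8C at offsets 6–7.
U+84388 → 4-byte form F2 84 8E 88 at offsets 8–11.
U+10334 → 4-byte form F0 90 8C B4 at offsets 12–15.
U+5F96 → 3-byte form E5 BE 96 at offsets 16–18.
Offset 16 falls in char 6's range; it's byte 1 of E5 BE 96 = 0xE5.

0xE5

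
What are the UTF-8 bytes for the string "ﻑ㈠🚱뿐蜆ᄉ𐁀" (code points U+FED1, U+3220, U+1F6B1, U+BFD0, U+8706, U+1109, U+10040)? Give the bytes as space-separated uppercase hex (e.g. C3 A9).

EF BB 91 E3 88 A0 F0 9F 9A B1 EB BF 90 E8 9C 86 E1 84 89 F0 90 81 80

U+FED1: 3-byte form → EF BB 91.
U+3220: 3-byte form → E3 88 A0.
U+1F6B1: 4-byte form → F0 9F 9A B1.
U+BFD0: 3-byte form → EB BF 90.
U+8706: 3-byte form → E8 9C 86.
U+1109: 3-byte form → E1 84 89.
U+10040: 4-byte form → F0 90 81 80.
Concatenated (23 bytes): EF BB 91 E3 88 A0 F0 9F 9A B1 EB BF 90 E8 9C 86 E1 84 89 F0 90 81 80.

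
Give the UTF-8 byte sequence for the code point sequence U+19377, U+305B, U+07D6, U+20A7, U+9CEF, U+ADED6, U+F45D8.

F0 99 8D B7 E3 81 9B DF 96 E2 82 A7 E9 B3 AF F2 AD BB 96 F3 B4 97 98

U+19377: 4-byte form → F0 99 8D B7.
U+305B: 3-byte form → E3 81 9B.
U+07D6: 2-byte form → DF 96.
U+20A7: 3-byte form → E2 82 A7.
U+9CEF: 3-byte form → E9 B3 AF.
U+ADED6: 4-byte form → F2 AD BB 96.
U+F45D8: 4-byte form → F3 B4 97 98.
Concatenated (23 bytes): F0 99 8D B7 E3 81 9B DF 96 E2 82 A7 E9 B3 AF F2 AD BB 96 F3 B4 97 98.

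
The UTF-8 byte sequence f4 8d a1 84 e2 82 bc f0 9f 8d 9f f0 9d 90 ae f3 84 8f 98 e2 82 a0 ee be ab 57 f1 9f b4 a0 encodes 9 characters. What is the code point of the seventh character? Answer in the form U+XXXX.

U+EFAB

Offset 0: leading byte 0xF4 = 11110100 → 4-byte char #1 = F4 8D A1 84.
Offset 4: leading byte 0xE2 = 11100010 → 3-byte char #2 = E2 82 BC.
Offset 7: leading byte 0xF0 = 11110000 → 4-byte char #3 = F0 9F 8D 9F.
Offset 11: leading byte 0xF0 = 11110000 → 4-byte char #4 = F0 9D 90 AE.
Offset 15: leading byte 0xF3 = 11110011 → 4-byte char #5 = F3 84 8F 98.
Offset 19: leading byte 0xE2 = 11100010 → 3-byte char #6 = E2 82 A0.
Offset 22: leading byte 0xEE = 11101110 → 3-byte char #7 = EE BE AB.
Leading byte 0xEE = 11101110 matches 1110xxxx → 3-byte sequence.
Byte 1: 0xEE = 11101110, payload 1110 (4 bits).
Byte 2: 0xBE = 10111110 (10xxxxxx ✓), payload 111110.
Byte 3: 0xAB = 10101011 (10xxxxxx ✓), payload 101011.
Concatenate: 1110111110101011 = 0xEFAB (16 bits → U+EFAB).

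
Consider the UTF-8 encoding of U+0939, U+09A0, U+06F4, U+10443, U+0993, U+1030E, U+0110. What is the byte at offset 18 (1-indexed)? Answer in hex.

1-indexed offset 18 is 0-indexed offset 17.
U+0939 → 3-byte form E0 A4 B9 at offsets 0–2.
U+09A0 → 3-byte form E0 A6 A0 at offsets 3–5.
U+06F4 → 2-byte form DB B4 at offsets 6–7.
U+10443 → 4-byte form F0 90 91 83 at offsets 8–11.
U+0993 → 3-byte form E0 A6 93 at offsets 12–14.
U+1030E → 4-byte form F0 90 8C 8E at offsets 15–18.
Offset 17 falls in char 6's range; it's byte 3 of F0 90 8C 8E = 0x8C.

0x8C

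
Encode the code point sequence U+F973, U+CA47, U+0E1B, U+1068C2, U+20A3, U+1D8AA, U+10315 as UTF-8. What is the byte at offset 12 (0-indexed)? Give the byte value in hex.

U+F973 → 3-byte form EF A5 B3 at offsets 0–2.
U+CA47 → 3-byte form EC A9 87 at offsets 3–5.
U+0E1B → 3-byte form E0 B8 9B at offsets 6–8.
U+1068C2 → 4-byte form F4 86 A3 82 at offsets 9–12.
Offset 12 falls in char 4's range; it's byte 4 of F4 86 A3 82 = 0x82.

0x82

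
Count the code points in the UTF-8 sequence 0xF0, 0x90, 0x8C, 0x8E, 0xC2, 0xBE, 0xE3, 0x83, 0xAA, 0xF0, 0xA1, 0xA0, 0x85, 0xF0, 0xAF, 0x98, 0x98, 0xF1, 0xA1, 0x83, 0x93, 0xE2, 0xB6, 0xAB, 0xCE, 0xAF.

8

Byte at offset 0: 0xF0 = 11110000 → 4-byte char (#1). Advance 4.
Byte at offset 4: 0xC2 = 11000010 → 2-byte char (#2). Advance 2.
Byte at offset 6: 0xE3 = 11100011 → 3-byte char (#3). Advance 3.
Byte at offset 9: 0xF0 = 11110000 → 4-byte char (#4). Advance 4.
Byte at offset 13: 0xF0 = 11110000 → 4-byte char (#5). Advance 4.
Byte at offset 17: 0xF1 = 11110001 → 4-byte char (#6). Advance 4.
Byte at offset 21: 0xE2 = 11100010 → 3-byte char (#7). Advance 3.
Byte at offset 24: 0xCE = 11001110 → 2-byte char (#8). Advance 2.
Reached end at offset 26 after 8 code points.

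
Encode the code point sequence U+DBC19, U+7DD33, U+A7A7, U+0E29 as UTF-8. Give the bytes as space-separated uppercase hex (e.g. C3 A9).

U+DBC19: 4-byte form → F3 9B B0 99.
U+7DD33: 4-byte form → F1 BD B4 B3.
U+A7A7: 3-byte form → EA 9E A7.
U+0E29: 3-byte form → E0 B8 A9.
Concatenated (14 bytes): F3 9B B0 99 F1 BD B4 B3 EA 9E A7 E0 B8 A9.

F3 9B B0 99 F1 BD B4 B3 EA 9E A7 E0 B8 A9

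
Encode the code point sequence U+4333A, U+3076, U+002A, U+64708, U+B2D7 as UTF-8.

F1 83 8C BA E3 81 B6 2A F1 A4 9C 88 EB 8B 97

U+4333A: 4-byte form → F1 83 8C BA.
U+3076: 3-byte form → E3 81 B6.
U+002A: 1-byte form → 2A.
U+64708: 4-byte form → F1 A4 9C 88.
U+B2D7: 3-byte form → EB 8B 97.
Concatenated (15 bytes): F1 83 8C BA E3 81 B6 2A F1 A4 9C 88 EB 8B 97.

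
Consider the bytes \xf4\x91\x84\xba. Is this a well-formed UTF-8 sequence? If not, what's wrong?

invalid (encodes a value above U+10FFFF)

Leading byte 0xF4 = 11110100 → 4-byte form.
Payload = 0x11113A, which exceeds U+10FFFF, the maximum Unicode code point. (Leading bytes F5–FF, or F4 followed by ≥ 0x90, are invalid.)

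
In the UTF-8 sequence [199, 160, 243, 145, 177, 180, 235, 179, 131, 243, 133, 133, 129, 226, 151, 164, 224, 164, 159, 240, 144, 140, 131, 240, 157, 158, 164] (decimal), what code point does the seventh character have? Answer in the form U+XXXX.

U+10303

Offset 0: leading byte 0xC7 = 11000111 → 2-byte char #1 = C7 A0.
Offset 2: leading byte 0xF3 = 11110011 → 4-byte char #2 = F3 91 B1 B4.
Offset 6: leading byte 0xEB = 11101011 → 3-byte char #3 = EB B3 83.
Offset 9: leading byte 0xF3 = 11110011 → 4-byte char #4 = F3 85 85 81.
Offset 13: leading byte 0xE2 = 11100010 → 3-byte char #5 = E2 97 A4.
Offset 16: leading byte 0xE0 = 11100000 → 3-byte char #6 = E0 A4 9F.
Offset 19: leading byte 0xF0 = 11110000 → 4-byte char #7 = F0 90 8C 83.
Leading byte 0xF0 = 11110000 matches 11110xxx → 4-byte sequence.
Byte 1: 0xF0 = 11110000, payload 000 (3 bits).
Byte 2: 0x90 = 10010000 (10xxxxxx ✓), payload 010000.
Byte 3: 0x8C = 10001100 (10xxxxxx ✓), payload 001100.
Byte 4: 0x83 = 10000011 (10xxxxxx ✓), payload 000011.
Concatenate: 000010000001100000011 = 0x10303 (21 bits → U+10303).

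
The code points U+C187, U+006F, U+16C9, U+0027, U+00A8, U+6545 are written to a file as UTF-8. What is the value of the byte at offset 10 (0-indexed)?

U+C187 → 3-byte form EC 86 87 at offsets 0–2.
U+006F → 1-byte form 6F at offsets 3–3.
U+16C9 → 3-byte form E1 9B 89 at offsets 4–6.
U+0027 → 1-byte form 27 at offsets 7–7.
U+00A8 → 2-byte form C2 A8 at offsets 8–9.
U+6545 → 3-byte form E6 95 85 at offsets 10–12.
Offset 10 falls in char 6's range; it's byte 1 of E6 95 85 = 0xE6.

0xE6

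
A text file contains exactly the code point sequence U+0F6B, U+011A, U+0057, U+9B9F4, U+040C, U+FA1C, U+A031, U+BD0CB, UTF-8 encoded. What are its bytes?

E0 BD AB C4 9A 57 F2 9B A7 B4 D0 8C EF A8 9C EA 80 B1 F2 BD 83 8B

U+0F6B: 3-byte form → E0 BD AB.
U+011A: 2-byte form → C4 9A.
U+0057: 1-byte form → 57.
U+9B9F4: 4-byte form → F2 9B A7 B4.
U+040C: 2-byte form → D0 8C.
U+FA1C: 3-byte form → EF A8 9C.
U+A031: 3-byte form → EA 80 B1.
U+BD0CB: 4-byte form → F2 BD 83 8B.
Concatenated (22 bytes): E0 BD AB C4 9A 57 F2 9B A7 B4 D0 8C EF A8 9C EA 80 B1 F2 BD 83 8B.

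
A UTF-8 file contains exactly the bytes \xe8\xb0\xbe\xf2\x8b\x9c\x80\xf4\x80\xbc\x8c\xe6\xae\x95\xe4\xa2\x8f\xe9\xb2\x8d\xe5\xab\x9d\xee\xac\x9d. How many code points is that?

Byte at offset 0: 0xE8 = 11101000 → 3-byte char (#1). Advance 3.
Byte at offset 3: 0xF2 = 11110010 → 4-byte char (#2). Advance 4.
Byte at offset 7: 0xF4 = 11110100 → 4-byte char (#3). Advance 4.
Byte at offset 11: 0xE6 = 11100110 → 3-byte char (#4). Advance 3.
Byte at offset 14: 0xE4 = 11100100 → 3-byte char (#5). Advance 3.
Byte at offset 17: 0xE9 = 11101001 → 3-byte char (#6). Advance 3.
Byte at offset 20: 0xE5 = 11100101 → 3-byte char (#7). Advance 3.
Byte at offset 23: 0xEE = 11101110 → 3-byte char (#8). Advance 3.
Reached end at offset 26 after 8 code points.

8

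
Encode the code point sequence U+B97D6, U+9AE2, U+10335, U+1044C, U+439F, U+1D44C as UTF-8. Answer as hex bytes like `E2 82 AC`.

U+B97D6: 4-byte form → F2 B9 9F 96.
U+9AE2: 3-byte form → E9 AB A2.
U+10335: 4-byte form → F0 90 8C B5.
U+1044C: 4-byte form → F0 90 91 8C.
U+439F: 3-byte form → E4 8E 9F.
U+1D44C: 4-byte form → F0 9D 91 8C.
Concatenated (22 bytes): F2 B9 9F 96 E9 AB A2 F0 90 8C B5 F0 90 91 8C E4 8E 9F F0 9D 91 8C.

F2 B9 9F 96 E9 AB A2 F0 90 8C B5 F0 90 91 8C E4 8E 9F F0 9D 91 8C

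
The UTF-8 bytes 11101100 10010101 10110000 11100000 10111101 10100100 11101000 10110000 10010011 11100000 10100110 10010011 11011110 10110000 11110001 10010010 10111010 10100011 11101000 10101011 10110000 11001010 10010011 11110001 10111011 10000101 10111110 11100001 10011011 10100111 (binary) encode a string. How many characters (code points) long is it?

10

Byte at offset 0: 0xEC = 11101100 → 3-byte char (#1). Advance 3.
Byte at offset 3: 0xE0 = 11100000 → 3-byte char (#2). Advance 3.
Byte at offset 6: 0xE8 = 11101000 → 3-byte char (#3). Advance 3.
Byte at offset 9: 0xE0 = 11100000 → 3-byte char (#4). Advance 3.
Byte at offset 12: 0xDE = 11011110 → 2-byte char (#5). Advance 2.
Byte at offset 14: 0xF1 = 11110001 → 4-byte char (#6). Advance 4.
Byte at offset 18: 0xE8 = 11101000 → 3-byte char (#7). Advance 3.
Byte at offset 21: 0xCA = 11001010 → 2-byte char (#8). Advance 2.
Byte at offset 23: 0xF1 = 11110001 → 4-byte char (#9). Advance 4.
Byte at offset 27: 0xE1 = 11100001 → 3-byte char (#10). Advance 3.
Reached end at offset 30 after 10 code points.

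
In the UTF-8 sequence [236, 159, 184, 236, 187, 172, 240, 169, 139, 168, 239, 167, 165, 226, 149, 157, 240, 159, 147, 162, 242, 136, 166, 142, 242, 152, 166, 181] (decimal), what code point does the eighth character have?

U+989B5

Offset 0: leading byte 0xEC = 11101100 → 3-byte char #1 = EC 9F B8.
Offset 3: leading byte 0xEC = 11101100 → 3-byte char #2 = EC BB AC.
Offset 6: leading byte 0xF0 = 11110000 → 4-byte char #3 = F0 A9 8B A8.
Offset 10: leading byte 0xEF = 11101111 → 3-byte char #4 = EF A7 A5.
Offset 13: leading byte 0xE2 = 11100010 → 3-byte char #5 = E2 95 9D.
Offset 16: leading byte 0xF0 = 11110000 → 4-byte char #6 = F0 9F 93 A2.
Offset 20: leading byte 0xF2 = 11110010 → 4-byte char #7 = F2 88 A6 8E.
Offset 24: leading byte 0xF2 = 11110010 → 4-byte char #8 = F2 98 A6 B5.
Leading byte 0xF2 = 11110010 matches 11110xxx → 4-byte sequence.
Byte 1: 0xF2 = 11110010, payload 010 (3 bits).
Byte 2: 0x98 = 10011000 (10xxxxxx ✓), payload 011000.
Byte 3: 0xA6 = 10100110 (10xxxxxx ✓), payload 100110.
Byte 4: 0xB5 = 10110101 (10xxxxxx ✓), payload 110101.
Concatenate: 010011000100110110101 = 0x989B5 (21 bits → U+989B5).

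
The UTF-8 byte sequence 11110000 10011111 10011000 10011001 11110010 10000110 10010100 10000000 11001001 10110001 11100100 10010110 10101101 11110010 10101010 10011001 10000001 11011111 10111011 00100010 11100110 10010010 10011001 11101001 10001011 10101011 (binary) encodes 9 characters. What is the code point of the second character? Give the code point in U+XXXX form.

U+86500

Offset 0: leading byte 0xF0 = 11110000 → 4-byte char #1 = F0 9F 98 99.
Offset 4: leading byte 0xF2 = 11110010 → 4-byte char #2 = F2 86 94 80.
Leading byte 0xF2 = 11110010 matches 11110xxx → 4-byte sequence.
Byte 1: 0xF2 = 11110010, payload 010 (3 bits).
Byte 2: 0x86 = 10000110 (10xxxxxx ✓), payload 000110.
Byte 3: 0x94 = 10010100 (10xxxxxx ✓), payload 010100.
Byte 4: 0x80 = 10000000 (10xxxxxx ✓), payload 000000.
Concatenate: 010000110010100000000 = 0x86500 (21 bits → U+86500).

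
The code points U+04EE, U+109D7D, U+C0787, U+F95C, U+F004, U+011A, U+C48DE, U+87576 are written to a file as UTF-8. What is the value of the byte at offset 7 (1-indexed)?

0xF3

1-indexed offset 7 is 0-indexed offset 6.
U+04EE → 2-byte form D3 AE at offsets 0–1.
U+109D7D → 4-byte form F4 89 B5 BD at offsets 2–5.
U+C0787 → 4-byte form F3 80 9E 87 at offsets 6–9.
Offset 6 falls in char 3's range; it's byte 1 of F3 80 9E 87 = 0xF3.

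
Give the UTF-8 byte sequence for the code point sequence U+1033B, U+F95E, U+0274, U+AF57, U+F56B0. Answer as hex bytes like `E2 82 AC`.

F0 90 8C BB EF A5 9E C9 B4 EA BD 97 F3 B5 9A B0

U+1033B: 4-byte form → F0 90 8C BB.
U+F95E: 3-byte form → EF A5 9E.
U+0274: 2-byte form → C9 B4.
U+AF57: 3-byte form → EA BD 97.
U+F56B0: 4-byte form → F3 B5 9A B0.
Concatenated (16 bytes): F0 90 8C BB EF A5 9E C9 B4 EA BD 97 F3 B5 9A B0.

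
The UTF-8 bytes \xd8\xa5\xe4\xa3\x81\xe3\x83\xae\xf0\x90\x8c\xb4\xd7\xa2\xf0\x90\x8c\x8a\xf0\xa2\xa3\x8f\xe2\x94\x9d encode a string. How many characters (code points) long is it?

Byte at offset 0: 0xD8 = 11011000 → 2-byte char (#1). Advance 2.
Byte at offset 2: 0xE4 = 11100100 → 3-byte char (#2). Advance 3.
Byte at offset 5: 0xE3 = 11100011 → 3-byte char (#3). Advance 3.
Byte at offset 8: 0xF0 = 11110000 → 4-byte char (#4). Advance 4.
Byte at offset 12: 0xD7 = 11010111 → 2-byte char (#5). Advance 2.
Byte at offset 14: 0xF0 = 11110000 → 4-byte char (#6). Advance 4.
Byte at offset 18: 0xF0 = 11110000 → 4-byte char (#7). Advance 4.
Byte at offset 22: 0xE2 = 11100010 → 3-byte char (#8). Advance 3.
Reached end at offset 25 after 8 code points.

8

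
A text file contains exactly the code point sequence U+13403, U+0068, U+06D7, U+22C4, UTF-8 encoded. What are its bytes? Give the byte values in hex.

F0 93 90 83 68 DB 97 E2 8B 84

U+13403: 4-byte form → F0 93 90 83.
U+0068: 1-byte form → 68.
U+06D7: 2-byte form → DB 97.
U+22C4: 3-byte form → E2 8B 84.
Concatenated (10 bytes): F0 93 90 83 68 DB 97 E2 8B 84.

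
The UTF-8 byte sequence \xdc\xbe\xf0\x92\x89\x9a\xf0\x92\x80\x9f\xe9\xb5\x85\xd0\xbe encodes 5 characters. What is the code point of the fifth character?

Offset 0: leading byte 0xDC = 11011100 → 2-byte char #1 = DC BE.
Offset 2: leading byte 0xF0 = 11110000 → 4-byte char #2 = F0 92 89 9A.
Offset 6: leading byte 0xF0 = 11110000 → 4-byte char #3 = F0 92 80 9F.
Offset 10: leading byte 0xE9 = 11101001 → 3-byte char #4 = E9 B5 85.
Offset 13: leading byte 0xD0 = 11010000 → 2-byte char #5 = D0 BE.
Leading byte 0xD0 = 11010000 matches 110xxxxx → 2-byte sequence.
Byte 1: 0xD0 = 11010000, payload 10000 (5 bits).
Byte 2: 0xBE = 10111110 (10xxxxxx ✓), payload 111110.
Concatenate: 10000111110 = 0x43E (11 bits → U+043E).

U+043E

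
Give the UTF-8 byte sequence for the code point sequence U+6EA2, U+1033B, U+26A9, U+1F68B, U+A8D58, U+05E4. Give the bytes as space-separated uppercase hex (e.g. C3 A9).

U+6EA2: 3-byte form → E6 BA A2.
U+1033B: 4-byte form → F0 90 8C BB.
U+26A9: 3-byte form → E2 9A A9.
U+1F68B: 4-byte form → F0 9F 9A 8B.
U+A8D58: 4-byte form → F2 A8 B5 98.
U+05E4: 2-byte form → D7 A4.
Concatenated (20 bytes): E6 BA A2 F0 90 8C BB E2 9A A9 F0 9F 9A 8B F2 A8 B5 98 D7 A4.

E6 BA A2 F0 90 8C BB E2 9A A9 F0 9F 9A 8B F2 A8 B5 98 D7 A4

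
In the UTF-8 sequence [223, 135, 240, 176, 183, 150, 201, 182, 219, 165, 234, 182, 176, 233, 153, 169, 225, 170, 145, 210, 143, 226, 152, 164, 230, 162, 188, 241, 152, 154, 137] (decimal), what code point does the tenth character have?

Offset 0: leading byte 0xDF = 11011111 → 2-byte char #1 = DF 87.
Offset 2: leading byte 0xF0 = 11110000 → 4-byte char #2 = F0 B0 B7 96.
Offset 6: leading byte 0xC9 = 11001001 → 2-byte char #3 = C9 B6.
Offset 8: leading byte 0xDB = 11011011 → 2-byte char #4 = DB A5.
Offset 10: leading byte 0xEA = 11101010 → 3-byte char #5 = EA B6 B0.
Offset 13: leading byte 0xE9 = 11101001 → 3-byte char #6 = E9 99 A9.
Offset 16: leading byte 0xE1 = 11100001 → 3-byte char #7 = E1 AA 91.
Offset 19: leading byte 0xD2 = 11010010 → 2-byte char #8 = D2 8F.
Offset 21: leading byte 0xE2 = 11100010 → 3-byte char #9 = E2 98 A4.
Offset 24: leading byte 0xE6 = 11100110 → 3-byte char #10 = E6 A2 BC.
Leading byte 0xE6 = 11100110 matches 1110xxxx → 3-byte sequence.
Byte 1: 0xE6 = 11100110, payload 0110 (4 bits).
Byte 2: 0xA2 = 10100010 (10xxxxxx ✓), payload 100010.
Byte 3: 0xBC = 10111100 (10xxxxxx ✓), payload 111100.
Concatenate: 0110100010111100 = 0x68BC (16 bits → U+68BC).

U+68BC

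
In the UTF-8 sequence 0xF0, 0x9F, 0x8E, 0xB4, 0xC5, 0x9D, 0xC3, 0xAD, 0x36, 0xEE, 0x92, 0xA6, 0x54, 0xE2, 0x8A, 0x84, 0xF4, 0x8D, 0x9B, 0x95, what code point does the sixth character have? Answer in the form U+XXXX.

U+0054

Offset 0: leading byte 0xF0 = 11110000 → 4-byte char #1 = F0 9F 8E B4.
Offset 4: leading byte 0xC5 = 11000101 → 2-byte char #2 = C5 9D.
Offset 6: leading byte 0xC3 = 11000011 → 2-byte char #3 = C3 AD.
Offset 8: leading byte 0x36 = 00110110 → 1-byte char #4 = 36.
Offset 9: leading byte 0xEE = 11101110 → 3-byte char #5 = EE 92 A6.
Offset 12: leading byte 0x54 = 01010100 → 1-byte char #6 = 54.
Leading byte 0x54 = 01010100 matches 0xxxxxxx → 1-byte sequence.
Byte 1: 0x54 = 01010100, payload 1010100 (7 bits).
Concatenate: 1010100 = 0x54 (7 bits → U+0054).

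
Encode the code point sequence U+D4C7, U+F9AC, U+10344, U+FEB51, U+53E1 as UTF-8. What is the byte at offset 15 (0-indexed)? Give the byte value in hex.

U+D4C7 → 3-byte form ED 93 87 at offsets 0–2.
U+F9AC → 3-byte form EF A6 AC at offsets 3–5.
U+10344 → 4-byte form F0 90 8D 84 at offsets 6–9.
U+FEB51 → 4-byte form F3 BE AD 91 at offsets 10–13.
U+53E1 → 3-byte form E5 8F A1 at offsets 14–16.
Offset 15 falls in char 5's range; it's byte 2 of E5 8F A1 = 0x8F.

0x8F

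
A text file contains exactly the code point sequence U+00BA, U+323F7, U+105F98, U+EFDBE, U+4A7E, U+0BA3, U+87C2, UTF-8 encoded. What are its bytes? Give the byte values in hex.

C2 BA F0 B2 8F B7 F4 85 BE 98 F3 AF B6 BE E4 A9 BE E0 AE A3 E8 9F 82

U+00BA: 2-byte form → C2 BA.
U+323F7: 4-byte form → F0 B2 8F B7.
U+105F98: 4-byte form → F4 85 BE 98.
U+EFDBE: 4-byte form → F3 AF B6 BE.
U+4A7E: 3-byte form → E4 A9 BE.
U+0BA3: 3-byte form → E0 AE A3.
U+87C2: 3-byte form → E8 9F 82.
Concatenated (23 bytes): C2 BA F0 B2 8F B7 F4 85 BE 98 F3 AF B6 BE E4 A9 BE E0 AE A3 E8 9F 82.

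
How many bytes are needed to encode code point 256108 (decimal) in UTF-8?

4

U+3E86C = 0x3E86C. UTF-8 uses 1 byte below 0x80, 2 below 0x800, 3 below 0x10000, 4 up to 0x10FFFF. 0x3E86C is in U+10000–U+10FFFF → 4 bytes.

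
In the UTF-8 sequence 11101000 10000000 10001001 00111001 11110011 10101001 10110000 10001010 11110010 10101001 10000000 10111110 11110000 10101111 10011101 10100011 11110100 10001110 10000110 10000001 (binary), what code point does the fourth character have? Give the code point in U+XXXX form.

U+A903E

Offset 0: leading byte 0xE8 = 11101000 → 3-byte char #1 = E8 80 89.
Offset 3: leading byte 0x39 = 00111001 → 1-byte char #2 = 39.
Offset 4: leading byte 0xF3 = 11110011 → 4-byte char #3 = F3 A9 B0 8A.
Offset 8: leading byte 0xF2 = 11110010 → 4-byte char #4 = F2 A9 80 BE.
Leading byte 0xF2 = 11110010 matches 11110xxx → 4-byte sequence.
Byte 1: 0xF2 = 11110010, payload 010 (3 bits).
Byte 2: 0xA9 = 10101001 (10xxxxxx ✓), payload 101001.
Byte 3: 0x80 = 10000000 (10xxxxxx ✓), payload 000000.
Byte 4: 0xBE = 10111110 (10xxxxxx ✓), payload 111110.
Concatenate: 010101001000000111110 = 0xA903E (21 bits → U+A903E).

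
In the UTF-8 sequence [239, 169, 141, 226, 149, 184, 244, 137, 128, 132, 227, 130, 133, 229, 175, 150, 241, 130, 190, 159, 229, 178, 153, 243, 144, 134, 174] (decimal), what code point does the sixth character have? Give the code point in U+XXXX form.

Offset 0: leading byte 0xEF = 11101111 → 3-byte char #1 = EF A9 8D.
Offset 3: leading byte 0xE2 = 11100010 → 3-byte char #2 = E2 95 B8.
Offset 6: leading byte 0xF4 = 11110100 → 4-byte char #3 = F4 89 80 84.
Offset 10: leading byte 0xE3 = 11100011 → 3-byte char #4 = E3 82 85.
Offset 13: leading byte 0xE5 = 11100101 → 3-byte char #5 = E5 AF 96.
Offset 16: leading byte 0xF1 = 11110001 → 4-byte char #6 = F1 82 BE 9F.
Leading byte 0xF1 = 11110001 matches 11110xxx → 4-byte sequence.
Byte 1: 0xF1 = 11110001, payload 001 (3 bits).
Byte 2: 0x82 = 10000010 (10xxxxxx ✓), payload 000010.
Byte 3: 0xBE = 10111110 (10xxxxxx ✓), payload 111110.
Byte 4: 0x9F = 10011111 (10xxxxxx ✓), payload 011111.
Concatenate: 001000010111110011111 = 0x42F9F (21 bits → U+42F9F).

U+42F9F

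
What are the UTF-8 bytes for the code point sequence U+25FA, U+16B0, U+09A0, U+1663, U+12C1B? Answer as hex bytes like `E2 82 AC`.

U+25FA: 3-byte form → E2 97 BA.
U+16B0: 3-byte form → E1 9A B0.
U+09A0: 3-byte form → E0 A6 A0.
U+1663: 3-byte form → E1 99 A3.
U+12C1B: 4-byte form → F0 92 B0 9B.
Concatenated (16 bytes): E2 97 BA E1 9A B0 E0 A6 A0 E1 99 A3 F0 92 B0 9B.

E2 97 BA E1 9A B0 E0 A6 A0 E1 99 A3 F0 92 B0 9B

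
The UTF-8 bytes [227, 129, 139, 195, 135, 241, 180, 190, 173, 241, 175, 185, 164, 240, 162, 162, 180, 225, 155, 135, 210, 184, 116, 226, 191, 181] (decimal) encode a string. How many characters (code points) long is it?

9

Byte at offset 0: 0xE3 = 11100011 → 3-byte char (#1). Advance 3.
Byte at offset 3: 0xC3 = 11000011 → 2-byte char (#2). Advance 2.
Byte at offset 5: 0xF1 = 11110001 → 4-byte char (#3). Advance 4.
Byte at offset 9: 0xF1 = 11110001 → 4-byte char (#4). Advance 4.
Byte at offset 13: 0xF0 = 11110000 → 4-byte char (#5). Advance 4.
Byte at offset 17: 0xE1 = 11100001 → 3-byte char (#6). Advance 3.
Byte at offset 20: 0xD2 = 11010010 → 2-byte char (#7). Advance 2.
Byte at offset 22: 0x74 = 01110100 → 1-byte char (#8). Advance 1.
Byte at offset 23: 0xE2 = 11100010 → 3-byte char (#9). Advance 3.
Reached end at offset 26 after 9 code points.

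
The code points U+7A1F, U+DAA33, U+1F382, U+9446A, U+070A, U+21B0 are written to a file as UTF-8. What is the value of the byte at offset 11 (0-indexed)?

0xF2

U+7A1F → 3-byte form E7 A8 9F at offsets 0–2.
U+DAA33 → 4-byte form F3 9A A8 B3 at offsets 3–6.
U+1F382 → 4-byte form F0 9F 8E 82 at offsets 7–10.
U+9446A → 4-byte form F2 94 91 AA at offsets 11–14.
Offset 11 falls in char 4's range; it's byte 1 of F2 94 91 AA = 0xF2.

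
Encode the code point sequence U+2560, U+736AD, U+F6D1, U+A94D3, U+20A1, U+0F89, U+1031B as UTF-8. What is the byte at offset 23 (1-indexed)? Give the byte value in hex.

1-indexed offset 23 is 0-indexed offset 22.
U+2560 → 3-byte form E2 95 A0 at offsets 0–2.
U+736AD → 4-byte form F1 B3 9A AD at offsets 3–6.
U+F6D1 → 3-byte form EF 9B 91 at offsets 7–9.
U+A94D3 → 4-byte form F2 A9 93 93 at offsets 10–13.
U+20A1 → 3-byte form E2 82 A1 at offsets 14–16.
U+0F89 → 3-byte form E0 BE 89 at offsets 17–19.
U+1031B → 4-byte form F0 90 8C 9B at offsets 20–23.
Offset 22 falls in char 7's range; it's byte 3 of F0 90 8C 9B = 0x8C.

0x8C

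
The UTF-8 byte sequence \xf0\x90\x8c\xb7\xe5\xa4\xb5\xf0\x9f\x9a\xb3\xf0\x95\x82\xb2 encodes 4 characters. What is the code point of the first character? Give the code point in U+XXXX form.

U+10337

Offset 0: leading byte 0xF0 = 11110000 → 4-byte char #1 = F0 90 8C B7.
Leading byte 0xF0 = 11110000 matches 11110xxx → 4-byte sequence.
Byte 1: 0xF0 = 11110000, payload 000 (3 bits).
Byte 2: 0x90 = 10010000 (10xxxxxx ✓), payload 010000.
Byte 3: 0x8C = 10001100 (10xxxxxx ✓), payload 001100.
Byte 4: 0xB7 = 10110111 (10xxxxxx ✓), payload 110111.
Concatenate: 000010000001100110111 = 0x10337 (21 bits → U+10337).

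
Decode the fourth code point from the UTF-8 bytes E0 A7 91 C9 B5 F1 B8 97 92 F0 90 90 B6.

U+10436

Offset 0: leading byte 0xE0 = 11100000 → 3-byte char #1 = E0 A7 91.
Offset 3: leading byte 0xC9 = 11001001 → 2-byte char #2 = C9 B5.
Offset 5: leading byte 0xF1 = 11110001 → 4-byte char #3 = F1 B8 97 92.
Offset 9: leading byte 0xF0 = 11110000 → 4-byte char #4 = F0 90 90 B6.
Leading byte 0xF0 = 11110000 matches 11110xxx → 4-byte sequence.
Byte 1: 0xF0 = 11110000, payload 000 (3 bits).
Byte 2: 0x90 = 10010000 (10xxxxxx ✓), payload 010000.
Byte 3: 0x90 = 10010000 (10xxxxxx ✓), payload 010000.
Byte 4: 0xB6 = 10110110 (10xxxxxx ✓), payload 110110.
Concatenate: 000010000010000110110 = 0x10436 (21 bits → U+10436).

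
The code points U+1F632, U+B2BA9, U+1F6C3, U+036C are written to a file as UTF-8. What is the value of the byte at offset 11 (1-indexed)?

0x9B

1-indexed offset 11 is 0-indexed offset 10.
U+1F632 → 4-byte form F0 9F 98 B2 at offsets 0–3.
U+B2BA9 → 4-byte form F2 B2 AE A9 at offsets 4–7.
U+1F6C3 → 4-byte form F0 9F 9B 83 at offsets 8–11.
Offset 10 falls in char 3's range; it's byte 3 of F0 9F 9B 83 = 0x9B.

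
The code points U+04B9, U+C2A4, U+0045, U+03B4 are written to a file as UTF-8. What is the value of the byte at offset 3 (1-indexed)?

0xEC

1-indexed offset 3 is 0-indexed offset 2.
U+04B9 → 2-byte form D2 B9 at offsets 0–1.
U+C2A4 → 3-byte form EC 8A A4 at offsets 2–4.
Offset 2 falls in char 2's range; it's byte 1 of EC 8A A4 = 0xEC.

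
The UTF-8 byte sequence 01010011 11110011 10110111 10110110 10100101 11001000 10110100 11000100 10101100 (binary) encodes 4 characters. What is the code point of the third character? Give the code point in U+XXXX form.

U+0234

Offset 0: leading byte 0x53 = 01010011 → 1-byte char #1 = 53.
Offset 1: leading byte 0xF3 = 11110011 → 4-byte char #2 = F3 B7 B6 A5.
Offset 5: leading byte 0xC8 = 11001000 → 2-byte char #3 = C8 B4.
Leading byte 0xC8 = 11001000 matches 110xxxxx → 2-byte sequence.
Byte 1: 0xC8 = 11001000, payload 01000 (5 bits).
Byte 2: 0xB4 = 10110100 (10xxxxxx ✓), payload 110100.
Concatenate: 01000110100 = 0x234 (11 bits → U+0234).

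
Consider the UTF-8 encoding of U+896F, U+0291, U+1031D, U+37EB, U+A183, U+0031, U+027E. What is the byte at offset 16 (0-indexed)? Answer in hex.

U+896F → 3-byte form E8 A5 AF at offsets 0–2.
U+0291 → 2-byte form CA 91 at offsets 3–4.
U+1031D → 4-byte form F0 90 8C 9D at offsets 5–8.
U+37EB → 3-byte form E3 9F AB at offsets 9–11.
U+A183 → 3-byte form EA 86 83 at offsets 12–14.
U+0031 → 1-byte form 31 at offsets 15–15.
U+027E → 2-byte form C9 BE at offsets 16–17.
Offset 16 falls in char 7's range; it's byte 1 of C9 BE = 0xC9.

0xC9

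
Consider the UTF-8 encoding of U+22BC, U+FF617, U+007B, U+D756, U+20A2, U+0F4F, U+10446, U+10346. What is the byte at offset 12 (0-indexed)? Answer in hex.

0x82

U+22BC → 3-byte form E2 8A BC at offsets 0–2.
U+FF617 → 4-byte form F3 BF 98 97 at offsets 3–6.
U+007B → 1-byte form 7B at offsets 7–7.
U+D756 → 3-byte form ED 9D 96 at offsets 8–10.
U+20A2 → 3-byte form E2 82 A2 at offsets 11–13.
Offset 12 falls in char 5's range; it's byte 2 of E2 82 A2 = 0x82.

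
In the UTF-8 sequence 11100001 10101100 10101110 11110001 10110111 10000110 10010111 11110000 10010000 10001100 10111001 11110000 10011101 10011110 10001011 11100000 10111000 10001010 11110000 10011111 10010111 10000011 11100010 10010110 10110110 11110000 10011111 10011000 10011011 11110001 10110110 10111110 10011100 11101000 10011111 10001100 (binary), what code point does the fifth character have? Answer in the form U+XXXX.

Offset 0: leading byte 0xE1 = 11100001 → 3-byte char #1 = E1 AC AE.
Offset 3: leading byte 0xF1 = 11110001 → 4-byte char #2 = F1 B7 86 97.
Offset 7: leading byte 0xF0 = 11110000 → 4-byte char #3 = F0 90 8C B9.
Offset 11: leading byte 0xF0 = 11110000 → 4-byte char #4 = F0 9D 9E 8B.
Offset 15: leading byte 0xE0 = 11100000 → 3-byte char #5 = E0 B8 8A.
Leading byte 0xE0 = 11100000 matches 1110xxxx → 3-byte sequence.
Byte 1: 0xE0 = 11100000, payload 0000 (4 bits).
Byte 2: 0xB8 = 10111000 (10xxxxxx ✓), payload 111000.
Byte 3: 0x8A = 10001010 (10xxxxxx ✓), payload 001010.
Concatenate: 0000111000001010 = 0xE0A (16 bits → U+0E0A).

U+0E0A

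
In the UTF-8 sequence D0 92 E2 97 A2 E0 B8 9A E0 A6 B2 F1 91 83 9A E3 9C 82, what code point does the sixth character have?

U+3702

Offset 0: leading byte 0xD0 = 11010000 → 2-byte char #1 = D0 92.
Offset 2: leading byte 0xE2 = 11100010 → 3-byte char #2 = E2 97 A2.
Offset 5: leading byte 0xE0 = 11100000 → 3-byte char #3 = E0 B8 9A.
Offset 8: leading byte 0xE0 = 11100000 → 3-byte char #4 = E0 A6 B2.
Offset 11: leading byte 0xF1 = 11110001 → 4-byte char #5 = F1 91 83 9A.
Offset 15: leading byte 0xE3 = 11100011 → 3-byte char #6 = E3 9C 82.
Leading byte 0xE3 = 11100011 matches 1110xxxx → 3-byte sequence.
Byte 1: 0xE3 = 11100011, payload 0011 (4 bits).
Byte 2: 0x9C = 10011100 (10xxxxxx ✓), payload 011100.
Byte 3: 0x82 = 10000010 (10xxxxxx ✓), payload 000010.
Concatenate: 0011011100000010 = 0x3702 (16 bits → U+3702).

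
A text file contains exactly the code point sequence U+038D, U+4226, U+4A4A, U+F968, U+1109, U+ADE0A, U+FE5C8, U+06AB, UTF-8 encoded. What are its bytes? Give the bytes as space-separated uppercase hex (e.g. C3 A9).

CE 8D E4 88 A6 E4 A9 8A EF A5 A8 E1 84 89 F2 AD B8 8A F3 BE 97 88 DA AB

U+038D: 2-byte form → CE 8D.
U+4226: 3-byte form → E4 88 A6.
U+4A4A: 3-byte form → E4 A9 8A.
U+F968: 3-byte form → EF A5 A8.
U+1109: 3-byte form → E1 84 89.
U+ADE0A: 4-byte form → F2 AD B8 8A.
U+FE5C8: 4-byte form → F3 BE 97 88.
U+06AB: 2-byte form → DA AB.
Concatenated (24 bytes): CE 8D E4 88 A6 E4 A9 8A EF A5 A8 E1 84 89 F2 AD B8 8A F3 BE 97 88 DA AB.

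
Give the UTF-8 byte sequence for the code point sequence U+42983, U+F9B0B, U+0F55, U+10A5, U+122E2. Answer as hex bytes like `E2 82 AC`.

U+42983: 4-byte form → F1 82 A6 83.
U+F9B0B: 4-byte form → F3 B9 AC 8B.
U+0F55: 3-byte form → E0 BD 95.
U+10A5: 3-byte form → E1 82 A5.
U+122E2: 4-byte form → F0 92 8B A2.
Concatenated (18 bytes): F1 82 A6 83 F3 B9 AC 8B E0 BD 95 E1 82 A5 F0 92 8B A2.

F1 82 A6 83 F3 B9 AC 8B E0 BD 95 E1 82 A5 F0 92 8B A2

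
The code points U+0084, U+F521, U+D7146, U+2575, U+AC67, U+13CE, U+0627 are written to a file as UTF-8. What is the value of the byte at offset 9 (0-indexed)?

U+0084 → 2-byte form C2 84 at offsets 0–1.
U+F521 → 3-byte form EF 94 A1 at offsets 2–4.
U+D7146 → 4-byte form F3 97 85 86 at offsets 5–8.
U+2575 → 3-byte form E2 95 B5 at offsets 9–11.
Offset 9 falls in char 4's range; it's byte 1 of E2 95 B5 = 0xE2.

0xE2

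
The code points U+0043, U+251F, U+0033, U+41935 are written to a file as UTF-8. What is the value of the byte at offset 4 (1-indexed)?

0x9F

1-indexed offset 4 is 0-indexed offset 3.
U+0043 → 1-byte form 43 at offsets 0–0.
U+251F → 3-byte form E2 94 9F at offsets 1–3.
Offset 3 falls in char 2's range; it's byte 3 of E2 94 9F = 0x9F.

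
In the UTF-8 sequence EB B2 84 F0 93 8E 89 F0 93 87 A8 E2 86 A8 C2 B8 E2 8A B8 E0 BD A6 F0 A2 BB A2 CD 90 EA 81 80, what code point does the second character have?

Offset 0: leading byte 0xEB = 11101011 → 3-byte char #1 = EB B2 84.
Offset 3: leading byte 0xF0 = 11110000 → 4-byte char #2 = F0 93 8E 89.
Leading byte 0xF0 = 11110000 matches 11110xxx → 4-byte sequence.
Byte 1: 0xF0 = 11110000, payload 000 (3 bits).
Byte 2: 0x93 = 10010011 (10xxxxxx ✓), payload 010011.
Byte 3: 0x8E = 10001110 (10xxxxxx ✓), payload 001110.
Byte 4: 0x89 = 10001001 (10xxxxxx ✓), payload 001001.
Concatenate: 000010011001110001001 = 0x13389 (21 bits → U+13389).

U+13389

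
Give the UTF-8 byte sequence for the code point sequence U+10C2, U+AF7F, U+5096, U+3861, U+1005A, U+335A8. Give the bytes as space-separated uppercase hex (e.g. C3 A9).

E1 83 82 EA BD BF E5 82 96 E3 A1 A1 F0 90 81 9A F0 B3 96 A8

U+10C2: 3-byte form → E1 83 82.
U+AF7F: 3-byte form → EA BD BF.
U+5096: 3-byte form → E5 82 96.
U+3861: 3-byte form → E3 A1 A1.
U+1005A: 4-byte form → F0 90 81 9A.
U+335A8: 4-byte form → F0 B3 96 A8.
Concatenated (20 bytes): E1 83 82 EA BD BF E5 82 96 E3 A1 A1 F0 90 81 9A F0 B3 96 A8.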